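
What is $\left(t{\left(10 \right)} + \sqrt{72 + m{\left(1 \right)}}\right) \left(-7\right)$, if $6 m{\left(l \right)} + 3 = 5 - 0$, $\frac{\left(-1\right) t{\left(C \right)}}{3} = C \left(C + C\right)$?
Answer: $4200 - \frac{7 \sqrt{651}}{3} \approx 4140.5$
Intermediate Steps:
$t{\left(C \right)} = - 6 C^{2}$ ($t{\left(C \right)} = - 3 C \left(C + C\right) = - 3 C 2 C = - 3 \cdot 2 C^{2} = - 6 C^{2}$)
$m{\left(l \right)} = \frac{1}{3}$ ($m{\left(l \right)} = - \frac{1}{2} + \frac{5 - 0}{6} = - \frac{1}{2} + \frac{5 + 0}{6} = - \frac{1}{2} + \frac{1}{6} \cdot 5 = - \frac{1}{2} + \frac{5}{6} = \frac{1}{3}$)
$\left(t{\left(10 \right)} + \sqrt{72 + m{\left(1 \right)}}\right) \left(-7\right) = \left(- 6 \cdot 10^{2} + \sqrt{72 + \frac{1}{3}}\right) \left(-7\right) = \left(\left(-6\right) 100 + \sqrt{\frac{217}{3}}\right) \left(-7\right) = \left(-600 + \frac{\sqrt{651}}{3}\right) \left(-7\right) = 4200 - \frac{7 \sqrt{651}}{3}$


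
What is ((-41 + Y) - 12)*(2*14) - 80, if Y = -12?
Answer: -1900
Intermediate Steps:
((-41 + Y) - 12)*(2*14) - 80 = ((-41 - 12) - 12)*(2*14) - 80 = (-53 - 12)*28 - 80 = -65*28 - 80 = -1820 - 80 = -1900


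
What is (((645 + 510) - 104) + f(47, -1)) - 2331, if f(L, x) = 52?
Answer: -1228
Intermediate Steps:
(((645 + 510) - 104) + f(47, -1)) - 2331 = (((645 + 510) - 104) + 52) - 2331 = ((1155 - 104) + 52) - 2331 = (1051 + 52) - 2331 = 1103 - 2331 = -1228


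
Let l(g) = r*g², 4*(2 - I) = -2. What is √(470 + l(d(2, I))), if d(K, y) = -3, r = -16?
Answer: √326 ≈ 18.055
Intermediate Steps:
I = 5/2 (I = 2 - ¼*(-2) = 2 + ½ = 5/2 ≈ 2.5000)
l(g) = -16*g²
√(470 + l(d(2, I))) = √(470 - 16*(-3)²) = √(470 - 16*9) = √(470 - 144) = √326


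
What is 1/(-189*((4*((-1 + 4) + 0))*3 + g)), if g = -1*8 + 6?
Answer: -1/6426 ≈ -0.00015562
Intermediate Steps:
g = -2 (g = -8 + 6 = -2)
1/(-189*((4*((-1 + 4) + 0))*3 + g)) = 1/(-189*((4*((-1 + 4) + 0))*3 - 2)) = 1/(-189*((4*(3 + 0))*3 - 2)) = 1/(-189*((4*3)*3 - 2)) = 1/(-189*(12*3 - 2)) = 1/(-189*(36 - 2)) = 1/(-189*34) = 1/(-6426) = -1/6426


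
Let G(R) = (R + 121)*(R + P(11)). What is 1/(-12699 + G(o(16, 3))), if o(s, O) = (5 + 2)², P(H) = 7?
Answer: -1/3179 ≈ -0.00031456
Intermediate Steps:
o(s, O) = 49 (o(s, O) = 7² = 49)
G(R) = (7 + R)*(121 + R) (G(R) = (R + 121)*(R + 7) = (121 + R)*(7 + R) = (7 + R)*(121 + R))
1/(-12699 + G(o(16, 3))) = 1/(-12699 + (847 + 49² + 128*49)) = 1/(-12699 + (847 + 2401 + 6272)) = 1/(-12699 + 9520) = 1/(-3179) = -1/3179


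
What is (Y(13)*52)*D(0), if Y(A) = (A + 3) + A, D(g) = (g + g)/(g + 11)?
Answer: 0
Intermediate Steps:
D(g) = 2*g/(11 + g) (D(g) = (2*g)/(11 + g) = 2*g/(11 + g))
Y(A) = 3 + 2*A (Y(A) = (3 + A) + A = 3 + 2*A)
(Y(13)*52)*D(0) = ((3 + 2*13)*52)*(2*0/(11 + 0)) = ((3 + 26)*52)*(2*0/11) = (29*52)*(2*0*(1/11)) = 1508*0 = 0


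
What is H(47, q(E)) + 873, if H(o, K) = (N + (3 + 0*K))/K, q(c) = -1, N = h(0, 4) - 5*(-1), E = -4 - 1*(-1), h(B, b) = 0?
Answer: 865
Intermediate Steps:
E = -3 (E = -4 + 1 = -3)
N = 5 (N = 0 - 5*(-1) = 0 + 5 = 5)
H(o, K) = 8/K (H(o, K) = (5 + (3 + 0*K))/K = (5 + (3 + 0))/K = (5 + 3)/K = 8/K)
H(47, q(E)) + 873 = 8/(-1) + 873 = 8*(-1) + 873 = -8 + 873 = 865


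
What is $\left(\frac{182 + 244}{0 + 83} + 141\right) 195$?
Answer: $\frac{2365155}{83} \approx 28496.0$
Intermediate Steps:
$\left(\frac{182 + 244}{0 + 83} + 141\right) 195 = \left(\frac{426}{83} + 141\right) 195 = \frac{12129}{83} \cdot 195 = \frac{2365155}{83}$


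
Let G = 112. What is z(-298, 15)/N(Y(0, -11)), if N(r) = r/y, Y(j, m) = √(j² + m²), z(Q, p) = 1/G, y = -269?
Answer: -269/1232 ≈ -0.21834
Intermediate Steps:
z(Q, p) = 1/112
N(r) = -r/269 (N(r) = r/(-269) = r*(-1/269) = -r/269)
z(-298, 15)/N(Y(0, -11)) = 1/(112*((-√(0² + (-11)²)/269))) = 1/(112*((-√(0 + 121)/269))) = 1/(112*((-√121/269))) = 1/(112*((-1/269*11))) = 1/(112*(-11/269)) = (1/112)*(-269/11) = -269/1232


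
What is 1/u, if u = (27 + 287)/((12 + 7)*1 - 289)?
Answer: -135/157 ≈ -0.85987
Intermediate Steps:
u = -157/135 (u = 314/(19*1 - 289) = 314/(19 - 289) = 314/(-270) = 314*(-1/270) = -157/135 ≈ -1.1630)
1/u = 1/(-157/135) = -135/157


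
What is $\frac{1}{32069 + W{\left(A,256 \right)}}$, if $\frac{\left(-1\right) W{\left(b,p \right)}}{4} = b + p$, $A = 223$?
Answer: $\frac{1}{30153} \approx 3.3164 \cdot 10^{-5}$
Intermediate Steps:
$W{\left(b,p \right)} = - 4 b - 4 p$ ($W{\left(b,p \right)} = - 4 \left(b + p\right) = - 4 b - 4 p$)
$\frac{1}{32069 + W{\left(A,256 \right)}} = \frac{1}{32069 - 1916} = \frac{1}{30153}$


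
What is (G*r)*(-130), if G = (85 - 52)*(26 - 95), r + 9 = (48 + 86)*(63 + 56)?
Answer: 4717511370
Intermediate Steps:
r = 15937 (r = -9 + (48 + 86)*(63 + 56) = -9 + 134*119 = -9 + 15946 = 15937)
G = -2277 (G = 33*(-69) = -2277)
(G*r)*(-130) = -2277*15937*(-130) = -36288549*(-130) = 4717511370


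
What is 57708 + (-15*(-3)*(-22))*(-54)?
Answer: 111168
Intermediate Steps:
57708 + (-15*(-3)*(-22))*(-54) = 57708 + (45*(-22))*(-54) = 57708 - 990*(-54) = 57708 + 53460 = 111168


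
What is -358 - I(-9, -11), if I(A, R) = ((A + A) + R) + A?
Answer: -320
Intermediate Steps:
I(A, R) = R + 3*A (I(A, R) = (2*A + R) + A = (R + 2*A) + A = R + 3*A)
-358 - I(-9, -11) = -358 - (-11 + 3*(-9)) = -358 - (-11 - 27) = -358 - 1*(-38) = -358 + 38 = -320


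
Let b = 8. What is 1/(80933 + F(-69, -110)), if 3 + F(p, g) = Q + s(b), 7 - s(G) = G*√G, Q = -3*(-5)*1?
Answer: 10119/819153224 + √2/409576612 ≈ 1.2356e-5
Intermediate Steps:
Q = 15 (Q = 15*1 = 15)
s(G) = 7 - G^(3/2) (s(G) = 7 - G*√G = 7 - G^(3/2))
F(p, g) = 19 - 16*√2 (F(p, g) = -3 + (15 + (7 - 8^(3/2))) = -3 + (15 + (7 - 16*√2)) = -3 + (22 - 16*√2) = 19 - 16*√2)
1/(80933 + F(-69, -110)) = 1/(80933 + (19 - 16*√2)) = 1/(80952 - 16*√2)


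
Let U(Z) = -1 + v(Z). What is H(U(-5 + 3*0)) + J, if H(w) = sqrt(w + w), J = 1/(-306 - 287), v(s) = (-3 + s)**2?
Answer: -1/593 + 3*sqrt(14) ≈ 11.223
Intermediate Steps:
U(Z) = -1 + (-3 + Z)**2
J = -1/593 (J = 1/(-593) = -1/593 ≈ -0.0016863)
H(w) = sqrt(2)*sqrt(w) (H(w) = sqrt(2*w) = sqrt(2)*sqrt(w))
H(U(-5 + 3*0)) + J = sqrt(2)*sqrt(-1 + (-3 + (-5 + 3*0))**2) - 1/593 = sqrt(2)*sqrt(-1 + (-3 + (-5 + 0))**2) - 1/593 = sqrt(2)*sqrt(-1 + (-3 - 5)**2) - 1/593 = sqrt(2)*sqrt(-1 + (-8)**2) - 1/593 = sqrt(2)*sqrt(-1 + 64) - 1/593 = sqrt(2)*sqrt(63) - 1/593 = sqrt(2)*(3*sqrt(7)) - 1/593 = 3*sqrt(14) - 1/593 = -1/593 + 3*sqrt(14)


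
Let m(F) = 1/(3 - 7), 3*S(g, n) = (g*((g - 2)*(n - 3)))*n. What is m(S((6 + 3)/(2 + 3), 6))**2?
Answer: 1/16 ≈ 0.062500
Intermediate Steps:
S(g, n) = g*n*(-3 + n)*(-2 + g)/3 (S(g, n) = ((g*((g - 2)*(n - 3)))*n)/3 = ((g*((-2 + g)*(-3 + n)))*n)/3 = ((g*((-3 + n)*(-2 + g)))*n)/3 = ((g*(-3 + n)*(-2 + g))*n)/3 = (g*n*(-3 + n)*(-2 + g))/3 = g*n*(-3 + n)*(-2 + g)/3)
m(F) = -1/4 (m(F) = 1/(-4) = -1/4)
m(S((6 + 3)/(2 + 3), 6))**2 = (-1/4)**2 = 1/16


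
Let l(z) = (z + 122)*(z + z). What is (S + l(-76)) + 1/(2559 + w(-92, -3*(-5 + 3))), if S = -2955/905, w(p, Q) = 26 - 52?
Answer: -3207140038/458473 ≈ -6995.3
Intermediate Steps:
w(p, Q) = -26
l(z) = 2*z*(122 + z) (l(z) = (122 + z)*(2*z) = 2*z*(122 + z))
S = -591/181 (S = -2955*1/905 = -591/181 ≈ -3.2652)
(S + l(-76)) + 1/(2559 + w(-92, -3*(-5 + 3))) = (-591/181 + 2*(-76)*(122 - 76)) + 1/(2559 - 26) = (-591/181 + 2*(-76)*46) + 1/2533 = (-591/181 - 6992) + 1/2533 = -1266143/181 + 1/2533 = -3207140038/458473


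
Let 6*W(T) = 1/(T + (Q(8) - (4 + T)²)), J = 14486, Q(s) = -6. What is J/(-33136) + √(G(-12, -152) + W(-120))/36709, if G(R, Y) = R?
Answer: -7243/16568 + I*√19922858565/1495744914 ≈ -0.43717 + 9.4367e-5*I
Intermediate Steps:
W(T) = 1/(6*(-6 + T - (4 + T)²)) (W(T) = 1/(6*(T + (-6 - (4 + T)²))) = 1/(6*(-6 + T - (4 + T)²)))
J/(-33136) + √(G(-12, -152) + W(-120))/36709 = 14486/(-33136) + √(-12 - 1/(132 + 6*(-120)² + 42*(-120)))/36709 = 14486*(-1/33136) + √(-12 - 1/(132 + 6*14400 - 5040))*(1/36709) = -7243/16568 + √(-12 - 1/(132 + 86400 - 5040))*(1/36709) = -7243/16568 + √(-12 - 1/81492)*(1/36709) = -7243/16568 + √(-977905/81492)*(1/36709) = -7243/16568 + (I*√19922858565/40746)*(1/36709) = -7243/16568 + I*√19922858565/1495744914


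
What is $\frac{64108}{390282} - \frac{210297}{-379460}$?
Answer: $\frac{53200777717}{74048203860} \approx 0.71846$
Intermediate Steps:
$\frac{64108}{390282} - \frac{210297}{-379460} = 64108 \cdot \frac{1}{390282} - - \frac{210297}{379460} = \frac{32054}{195141} + \frac{210297}{379460} = \frac{53200777717}{74048203860}$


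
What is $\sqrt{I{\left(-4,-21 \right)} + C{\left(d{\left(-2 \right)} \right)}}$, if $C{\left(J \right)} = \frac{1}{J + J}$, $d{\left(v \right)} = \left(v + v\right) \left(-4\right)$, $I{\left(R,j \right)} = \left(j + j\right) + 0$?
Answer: $\frac{i \sqrt{2686}}{8} \approx 6.4783 i$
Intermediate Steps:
$I{\left(R,j \right)} = 2 j$ ($I{\left(R,j \right)} = 2 j + 0 = 2 j$)
$d{\left(v \right)} = - 8 v$ ($d{\left(v \right)} = 2 v \left(-4\right) = - 8 v$)
$C{\left(J \right)} = \frac{1}{2 J}$
$\sqrt{I{\left(-4,-21 \right)} + C{\left(d{\left(-2 \right)} \right)}} = \sqrt{2 \left(-21\right) + \frac{1}{2 \left(\left(-8\right) \left(-2\right)\right)}} = \sqrt{-42 + \frac{1}{2 \cdot 16}} = \sqrt{-42 + \frac{1}{2} \cdot \frac{1}{16}} = \sqrt{-42 + \frac{1}{32}} = \sqrt{- \frac{1343}{32}} = \frac{i \sqrt{2686}}{8}$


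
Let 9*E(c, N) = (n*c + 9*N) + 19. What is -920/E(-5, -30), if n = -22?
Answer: 2760/47 ≈ 58.723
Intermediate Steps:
E(c, N) = 19/9 + N - 22*c/9 (E(c, N) = ((-22*c + 9*N) + 19)/9 = (19 - 22*c + 9*N)/9 = 19/9 + N - 22*c/9)
-920/E(-5, -30) = -920/(19/9 - 30 - 22/9*(-5)) = -920/(19/9 - 30 + 110/9) = -920/(-47/3) = -920*(-3/47) = 2760/47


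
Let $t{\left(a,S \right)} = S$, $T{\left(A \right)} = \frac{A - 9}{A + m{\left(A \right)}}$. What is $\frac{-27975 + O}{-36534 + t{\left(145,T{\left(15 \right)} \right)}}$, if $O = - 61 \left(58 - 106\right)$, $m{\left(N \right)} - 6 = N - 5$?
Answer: $\frac{258819}{377516} \approx 0.68558$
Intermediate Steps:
$m{\left(N \right)} = 1 + N$ ($m{\left(N \right)} = 6 + \left(N - 5\right) = 6 + \left(-5 + N\right) = 1 + N$)
$T{\left(A \right)} = \frac{-9 + A}{1 + 2 A}$ ($T{\left(A \right)} = \frac{A - 9}{A + \left(1 + A\right)} = \frac{-9 + A}{1 + 2 A}$)
$O = 2928$ ($O = \left(-61\right) \left(-48\right) = 2928$)
$\frac{-27975 + O}{-36534 + t{\left(145,T{\left(15 \right)} \right)}} = \frac{-27975 + 2928}{-36534 + \frac{-9 + 15}{1 + 2 \cdot 15}} = - \frac{25047}{-36534 + \frac{1}{1 + 30} \cdot 6} = - \frac{25047}{-36534 + \frac{1}{31} \cdot 6} = - \frac{25047}{-36534 + \frac{6}{31}} = - \frac{25047}{- \frac{1132548}{31}} = \left(-25047\right) \left(- \frac{31}{1132548}\right) = \frac{258819}{377516}$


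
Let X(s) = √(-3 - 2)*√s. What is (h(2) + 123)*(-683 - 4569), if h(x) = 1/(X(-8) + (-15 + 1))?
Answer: -1936574/3 - 202*√10/3 ≈ -6.4574e+5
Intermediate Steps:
X(s) = I*√5*√s (X(s) = √(-5)*√s = (I*√5)*√s = I*√5*√s)
h(x) = 1/(-14 - 2*√10) (h(x) = 1/(I*√5*√(-8) + (-15 + 1)) = 1/(I*√5*(2*I*√2) - 14) = 1/(-2*√10 - 14) = 1/(-14 - 2*√10))
(h(2) + 123)*(-683 - 4569) = ((-7/78 + √10/78) + 123)*(-683 - 4569) = (9587/78 + √10/78)*(-5252) = -1936574/3 - 202*√10/3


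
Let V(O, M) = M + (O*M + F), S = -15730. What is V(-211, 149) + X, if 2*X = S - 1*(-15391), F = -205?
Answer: -63329/2 ≈ -31665.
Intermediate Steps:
V(O, M) = -205 + M + M*O (V(O, M) = M + (O*M - 205) = M + (M*O - 205) = M + (-205 + M*O) = -205 + M + M*O)
X = -339/2 (X = (-15730 - 1*(-15391))/2 = (-15730 + 15391)/2 = (1/2)*(-339) = -339/2 ≈ -169.50)
V(-211, 149) + X = (-205 + 149 + 149*(-211)) - 339/2 = (-205 + 149 - 31439) - 339/2 = -31495 - 339/2 = -63329/2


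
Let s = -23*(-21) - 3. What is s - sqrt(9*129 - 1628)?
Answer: 480 - I*sqrt(467) ≈ 480.0 - 21.61*I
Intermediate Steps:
s = 480 (s = 483 - 3 = 480)
s - sqrt(9*129 - 1628) = 480 - sqrt(9*129 - 1628) = 480 - sqrt(1161 - 1628) = 480 - sqrt(-467) = 480 - I*sqrt(467)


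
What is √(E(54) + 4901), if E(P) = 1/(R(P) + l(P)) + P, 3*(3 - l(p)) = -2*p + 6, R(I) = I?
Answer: √41032446/91 ≈ 70.392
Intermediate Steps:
l(p) = 1 + 2*p/3 (l(p) = 3 - (-2*p + 6)/3 = 3 - (6 - 2*p)/3 = 3 + (-2 + 2*p/3) = 1 + 2*p/3)
E(P) = P + 1/(1 + 5*P/3) (E(P) = 1/(P + (1 + 2*P/3)) + P = 1/(1 + 5*P/3) + P = P + 1/(1 + 5*P/3))
√(E(54) + 4901) = √((3 + 3*54 + 5*54²)/(3 + 5*54) + 4901) = √((3 + 162 + 5*2916)/(3 + 270) + 4901) = √((3 + 162 + 14580)/273 + 4901) = √((1/273)*14745 + 4901) = √(4915/91 + 4901) = √(450906/91) = √41032446/91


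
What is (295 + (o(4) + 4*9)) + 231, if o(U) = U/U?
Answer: 563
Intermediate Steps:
o(U) = 1
(295 + (o(4) + 4*9)) + 231 = (295 + (1 + 4*9)) + 231 = (295 + (1 + 36)) + 231 = (295 + 37) + 231 = 332 + 231 = 563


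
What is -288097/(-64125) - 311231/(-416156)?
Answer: 7360578053/1404526500 ≈ 5.2406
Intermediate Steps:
-288097/(-64125) - 311231/(-416156) = -288097*(-1/64125) - 311231*(-1/416156) = 15163/3375 + 311231/416156 = 7360578053/1404526500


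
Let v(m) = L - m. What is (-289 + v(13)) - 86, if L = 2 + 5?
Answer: -381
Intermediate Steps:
L = 7
v(m) = 7 - m
(-289 + v(13)) - 86 = (-289 + (7 - 1*13)) - 86 = (-289 + (7 - 13)) - 86 = (-289 - 6) - 86 = -295 - 86 = -381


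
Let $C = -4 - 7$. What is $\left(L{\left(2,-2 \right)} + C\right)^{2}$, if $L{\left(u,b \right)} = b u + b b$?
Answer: $121$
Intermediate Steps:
$C = -11$ ($C = -4 - 7 = -11$)
$L{\left(u,b \right)} = b^{2} + b u$ ($L{\left(u,b \right)} = b u + b^{2} = b^{2} + b u$)
$\left(L{\left(2,-2 \right)} + C\right)^{2} = \left(- 2 \left(-2 + 2\right) - 11\right)^{2} = \left(\left(-2\right) 0 - 11\right)^{2} = \left(0 - 11\right)^{2} = \left(-11\right)^{2} = 121$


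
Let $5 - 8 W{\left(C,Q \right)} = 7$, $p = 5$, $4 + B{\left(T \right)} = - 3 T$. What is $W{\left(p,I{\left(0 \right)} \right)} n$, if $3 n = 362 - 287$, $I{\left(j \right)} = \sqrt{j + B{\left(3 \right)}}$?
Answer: $- \frac{25}{4} \approx -6.25$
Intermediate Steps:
$B{\left(T \right)} = -4 - 3 T$
$I{\left(j \right)} = \sqrt{-13 + j}$ ($I{\left(j \right)} = \sqrt{j - 13} = \sqrt{-13 + j}$)
$W{\left(C,Q \right)} = - \frac{1}{4}$ ($W{\left(C,Q \right)} = \frac{5}{8} - \frac{7}{8} = - \frac{1}{4}$)
$n = 25$ ($n = \frac{362 - 287}{3} = \frac{1}{3} \cdot 75 = 25$)
$W{\left(p,I{\left(0 \right)} \right)} n = \left(- \frac{1}{4}\right) 25 = - \frac{25}{4}$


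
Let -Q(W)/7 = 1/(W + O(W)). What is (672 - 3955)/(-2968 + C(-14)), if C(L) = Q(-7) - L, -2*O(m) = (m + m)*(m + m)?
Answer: 49245/44309 ≈ 1.1114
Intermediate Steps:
O(m) = -2*m² (O(m) = -(m + m)*(m + m)/2 = -2*m*2*m/2 = -2*m²)
Q(W) = -7/(W - 2*W²)
C(L) = 1/15 - L (C(L) = 7/(-7*(-1 + 2*(-7))) - L = 7*(-⅐)/(-1 - 14) - L = 7*(-⅐)/(-15) - L = 7*(-⅐)*(-1/15) - L = 1/15 - L)
(672 - 3955)/(-2968 + C(-14)) = (672 - 3955)/(-2968 + (1/15 - 1*(-14))) = -3283/(-2968 + (1/15 + 14)) = -3283/(-2968 + 211/15) = -3283/(-44309/15) = -3283*(-15/44309) = 49245/44309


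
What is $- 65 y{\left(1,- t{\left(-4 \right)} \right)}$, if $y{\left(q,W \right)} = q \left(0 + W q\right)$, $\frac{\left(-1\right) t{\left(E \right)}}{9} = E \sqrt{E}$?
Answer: $4680 i \approx 4680.0 i$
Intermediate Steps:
$t{\left(E \right)} = - 9 E^{\frac{3}{2}}$ ($t{\left(E \right)} = - 9 E \sqrt{E} = - 9 E^{\frac{3}{2}}$)
$y{\left(q,W \right)} = W q^{2}$ ($y{\left(q,W \right)} = q W q = W q^{2}$)
$- 65 y{\left(1,- t{\left(-4 \right)} \right)} = - 65 - \left(-9\right) \left(-4\right)^{\frac{3}{2}} \cdot 1^{2} = - 65 - \left(-9\right) \left(- 8 i\right) 1 = - 65 - 72 i 1 = - 65 \left(- 72 i\right) = 4680 i$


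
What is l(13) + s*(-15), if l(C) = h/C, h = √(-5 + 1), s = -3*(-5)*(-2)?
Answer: 450 + 2*I/13 ≈ 450.0 + 0.15385*I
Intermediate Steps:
s = -30 (s = 15*(-2) = -30)
h = 2*I (h = √(-4) = 2*I ≈ 2.0*I)
l(C) = 2*I/C (l(C) = (2*I)/C = 2*I/C)
l(13) + s*(-15) = 2*I/13 - 30*(-15) = 2*I*(1/13) + 450 = 2*I/13 + 450 = 450 + 2*I/13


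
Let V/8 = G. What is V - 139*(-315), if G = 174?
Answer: 45177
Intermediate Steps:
V = 1392 (V = 8*174 = 1392)
V - 139*(-315) = 1392 - 139*(-315) = 1392 + 43785 = 45177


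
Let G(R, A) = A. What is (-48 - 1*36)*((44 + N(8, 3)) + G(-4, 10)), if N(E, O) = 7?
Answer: -5124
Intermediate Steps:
(-48 - 1*36)*((44 + N(8, 3)) + G(-4, 10)) = (-48 - 1*36)*((44 + 7) + 10) = (-48 - 36)*(51 + 10) = -84*61 = -5124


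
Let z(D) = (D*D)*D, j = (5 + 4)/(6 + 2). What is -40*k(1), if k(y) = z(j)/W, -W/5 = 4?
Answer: 729/256 ≈ 2.8477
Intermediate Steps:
W = -20 (W = -5*4 = -20)
j = 9/8 ≈ 1.1250
z(D) = D³ (z(D) = D²*D = D³)
k(y) = -729/10240 (k(y) = (9/8)³/(-20) = (729/512)*(-1/20) = -729/10240)
-40*k(1) = -40*(-729/10240) = 729/256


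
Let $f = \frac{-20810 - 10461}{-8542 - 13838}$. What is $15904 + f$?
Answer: $\frac{355962791}{22380} \approx 15905.0$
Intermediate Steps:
$f = \frac{31271}{22380}$ ($f = - \frac{31271}{-22380} = \left(-31271\right) \left(- \frac{1}{22380}\right) = \frac{31271}{22380} \approx 1.3973$)
$15904 + f = 15904 + \frac{31271}{22380} = \frac{355962791}{22380}$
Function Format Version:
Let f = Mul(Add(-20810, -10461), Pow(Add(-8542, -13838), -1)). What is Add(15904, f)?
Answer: Rational(355962791, 22380) ≈ 15905.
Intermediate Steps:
f = Rational(31271, 22380) (f = Mul(-31271, Pow(-22380, -1)) = Mul(-31271, Rational(-1, 22380)) = Rational(31271, 22380) ≈ 1.3973)
Add(15904, f) = Add(15904, Rational(31271, 22380)) = Rational(355962791, 22380)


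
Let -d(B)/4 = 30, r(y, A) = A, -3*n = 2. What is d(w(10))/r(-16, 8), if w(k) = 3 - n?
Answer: -15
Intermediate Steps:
n = -⅔ (n = -⅓*2 = -⅔ ≈ -0.66667)
w(k) = 11/3 (w(k) = 3 - 1*(-⅔) = 3 + ⅔ = 11/3)
d(B) = -120 (d(B) = -4*30 = -120)
d(w(10))/r(-16, 8) = -120/8 = -120*⅛ = -15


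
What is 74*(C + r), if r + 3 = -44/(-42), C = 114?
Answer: 174122/21 ≈ 8291.5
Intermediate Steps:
r = -41/21 (r = -3 - 44/(-42) = -3 - 44*(-1/42) = -3 + 22/21 = -41/21 ≈ -1.9524)
74*(C + r) = 74*(114 - 41/21) = 74*(2353/21) = 174122/21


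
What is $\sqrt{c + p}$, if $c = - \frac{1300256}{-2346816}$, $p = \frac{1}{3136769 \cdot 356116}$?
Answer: $\frac{59 \sqrt{231011792193691187489859135}}{1204742339096514} \approx 0.74435$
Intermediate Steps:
$p = \frac{1}{1117053629204}$ ($p = \frac{1}{3136769} \cdot \frac{1}{356116} = \frac{1}{1117053629204} \approx 8.9521 \cdot 10^{-13}$)
$c = \frac{40633}{73338}$ ($c = \left(-1300256\right) \left(- \frac{1}{2346816}\right) = \frac{40633}{73338} \approx 0.55405$)
$\sqrt{c + p} = \sqrt{\frac{40633}{73338} + \frac{1}{1117053629204}} = \sqrt{\frac{1334977650456455}{2409484678193028}} = \frac{59 \sqrt{231011792193691187489859135}}{1204742339096514}$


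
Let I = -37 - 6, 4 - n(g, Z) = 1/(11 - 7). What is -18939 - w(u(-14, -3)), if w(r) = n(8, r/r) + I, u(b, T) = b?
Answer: -75599/4 ≈ -18900.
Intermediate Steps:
n(g, Z) = 15/4 (n(g, Z) = 4 - 1/(11 - 7) = 4 - 1/4 = 4 - 1*¼ = 4 - ¼ = 15/4)
I = -43
w(r) = -157/4 (w(r) = 15/4 - 43 = -157/4)
-18939 - w(u(-14, -3)) = -18939 - 1*(-157/4) = -18939 + 157/4 = -75599/4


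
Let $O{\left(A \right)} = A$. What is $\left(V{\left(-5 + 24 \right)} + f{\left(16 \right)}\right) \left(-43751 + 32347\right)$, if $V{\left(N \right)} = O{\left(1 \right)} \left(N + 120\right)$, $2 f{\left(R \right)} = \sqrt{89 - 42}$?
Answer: $-1585156 - 5702 \sqrt{47} \approx -1.6242 \cdot 10^{6}$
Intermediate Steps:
$f{\left(R \right)} = \frac{\sqrt{47}}{2}$ ($f{\left(R \right)} = \frac{\sqrt{89 - 42}}{2} = \frac{\sqrt{47}}{2}$)
$V{\left(N \right)} = 120 + N$ ($V{\left(N \right)} = 1 \left(N + 120\right) = 1 \left(120 + N\right) = 120 + N$)
$\left(V{\left(-5 + 24 \right)} + f{\left(16 \right)}\right) \left(-43751 + 32347\right) = \left(\left(120 + \left(-5 + 24\right)\right) + \frac{\sqrt{47}}{2}\right) \left(-43751 + 32347\right) = \left(\left(120 + 19\right) + \frac{\sqrt{47}}{2}\right) \left(-11404\right) = \left(139 + \frac{\sqrt{47}}{2}\right) \left(-11404\right) = -1585156 - 5702 \sqrt{47}$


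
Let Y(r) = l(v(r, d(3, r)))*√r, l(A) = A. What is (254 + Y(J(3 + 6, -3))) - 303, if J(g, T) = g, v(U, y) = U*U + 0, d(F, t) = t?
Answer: 194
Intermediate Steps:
v(U, y) = U² (v(U, y) = U² + 0 = U²)
Y(r) = r^(5/2) (Y(r) = r²*√r = r^(5/2))
(254 + Y(J(3 + 6, -3))) - 303 = (254 + (3 + 6)^(5/2)) - 303 = (254 + 9^(5/2)) - 303 = (254 + 243) - 303 = 497 - 303 = 194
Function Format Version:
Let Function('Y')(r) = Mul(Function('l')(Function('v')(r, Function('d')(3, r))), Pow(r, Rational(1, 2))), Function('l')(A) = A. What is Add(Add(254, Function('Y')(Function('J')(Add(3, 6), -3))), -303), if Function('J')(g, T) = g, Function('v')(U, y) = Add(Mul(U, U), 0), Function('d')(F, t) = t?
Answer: 194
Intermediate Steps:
Function('v')(U, y) = Pow(U, 2) (Function('v')(U, y) = Add(Pow(U, 2), 0) = Pow(U, 2))
Function('Y')(r) = Pow(r, Rational(5, 2)) (Function('Y')(r) = Mul(Pow(r, 2), Pow(r, Rational(1, 2))) = Pow(r, Rational(5, 2)))
Add(Add(254, Function('Y')(Function('J')(Add(3, 6), -3))), -303) = Add(Add(254, Pow(Add(3, 6), Rational(5, 2))), -303) = Add(Add(254, Pow(9, Rational(5, 2))), -303) = Add(Add(254, 243), -303) = Add(497, -303) = 194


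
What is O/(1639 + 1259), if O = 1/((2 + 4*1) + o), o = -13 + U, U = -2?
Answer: -1/26082 ≈ -3.8341e-5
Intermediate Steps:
o = -15 (o = -13 - 2 = -15)
O = -1/9 (O = 1/((2 + 4*1) - 15) = 1/((2 + 4) - 15) = 1/(6 - 15) = 1/(-9) = -1/9 ≈ -0.11111)
O/(1639 + 1259) = -1/9/(1639 + 1259) = -1/9/2898 = (1/2898)*(-1/9) = -1/26082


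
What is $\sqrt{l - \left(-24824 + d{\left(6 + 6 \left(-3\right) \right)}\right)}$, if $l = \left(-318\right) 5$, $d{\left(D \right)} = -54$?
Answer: $2 \sqrt{5822} \approx 152.6$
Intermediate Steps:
$l = -1590$
$\sqrt{l - \left(-24824 + d{\left(6 + 6 \left(-3\right) \right)}\right)} = \sqrt{-1590 + \left(24824 - -54\right)} = \sqrt{-1590 + \left(24824 + 54\right)} = \sqrt{-1590 + 24878} = \sqrt{23288} = 2 \sqrt{5822}$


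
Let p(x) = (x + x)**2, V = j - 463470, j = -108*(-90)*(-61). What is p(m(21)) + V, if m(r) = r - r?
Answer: -1056390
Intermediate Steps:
j = -592920 (j = 9720*(-61) = -592920)
m(r) = 0
V = -1056390 (V = -592920 - 463470 = -1056390)
p(x) = 4*x**2 (p(x) = (2*x)**2 = 4*x**2)
p(m(21)) + V = 4*0**2 - 1056390 = 4*0 - 1056390 = 0 - 1056390 = -1056390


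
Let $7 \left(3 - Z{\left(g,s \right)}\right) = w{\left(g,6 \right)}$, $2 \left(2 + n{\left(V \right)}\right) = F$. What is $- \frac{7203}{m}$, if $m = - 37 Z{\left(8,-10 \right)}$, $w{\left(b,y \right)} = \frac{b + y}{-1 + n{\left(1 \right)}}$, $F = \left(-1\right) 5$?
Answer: $\frac{79233}{1369} \approx 57.877$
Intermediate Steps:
$F = -5$
$n{\left(V \right)} = - \frac{9}{2}$ ($n{\left(V \right)} = -2 + \frac{1}{2} \left(-5\right) = -2 - \frac{5}{2} = - \frac{9}{2}$)
$w{\left(b,y \right)} = - \frac{2 b}{11} - \frac{2 y}{11}$ ($w{\left(b,y \right)} = \frac{b + y}{-1 - \frac{9}{2}} = \frac{b + y}{- \frac{11}{2}} = \left(b + y\right) \left(- \frac{2}{11}\right) = - \frac{2 b}{11} - \frac{2 y}{11}$)
$Z{\left(g,s \right)} = \frac{243}{77} + \frac{2 g}{77}$ ($Z{\left(g,s \right)} = 3 - \frac{- \frac{2 g}{11} - \frac{12}{11}}{7} = 3 - \frac{- \frac{12}{11} - \frac{2 g}{11}}{7} = 3 + \left(\frac{12}{77} + \frac{2 g}{77}\right) = \frac{243}{77} + \frac{2 g}{77}$)
$m = - \frac{1369}{11}$ ($m = - 37 \left(\frac{243}{77} + \frac{2}{77} \cdot 8\right) = - 37 \left(\frac{243}{77} + \frac{16}{77}\right) = \left(-37\right) \frac{37}{11} = - \frac{1369}{11} \approx -124.45$)
$- \frac{7203}{m} = - \frac{7203}{- \frac{1369}{11}} = \left(-7203\right) \left(- \frac{11}{1369}\right) = \frac{79233}{1369}$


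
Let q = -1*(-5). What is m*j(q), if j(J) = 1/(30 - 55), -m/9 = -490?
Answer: -882/5 ≈ -176.40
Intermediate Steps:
q = 5
m = 4410 (m = -9*(-490) = 4410)
j(J) = -1/25 (j(J) = 1/(-25) = -1/25)
m*j(q) = 4410*(-1/25) = -882/5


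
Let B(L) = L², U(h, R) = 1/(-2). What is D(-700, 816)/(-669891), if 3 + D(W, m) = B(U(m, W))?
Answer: 11/2679564 ≈ 4.1051e-6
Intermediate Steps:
U(h, R) = -½
D(W, m) = -11/4 (D(W, m) = -3 + (-½)² = -3 + ¼ = -11/4)
D(-700, 816)/(-669891) = -11/4/(-669891) = -11/4*(-1/669891) = 11/2679564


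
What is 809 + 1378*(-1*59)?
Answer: -80493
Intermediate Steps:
809 + 1378*(-1*59) = 809 + 1378*(-59) = 809 - 81302 = -80493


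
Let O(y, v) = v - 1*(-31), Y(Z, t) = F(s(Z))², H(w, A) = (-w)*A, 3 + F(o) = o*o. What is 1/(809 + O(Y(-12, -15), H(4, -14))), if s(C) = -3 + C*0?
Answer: 1/896 ≈ 0.0011161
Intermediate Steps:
s(C) = -3 (s(C) = -3 + 0 = -3)
F(o) = -3 + o² (F(o) = -3 + o*o = -3 + o²)
H(w, A) = -A*w
Y(Z, t) = 36 (Y(Z, t) = (-3 + (-3)²)² = (-3 + 9)² = 6² = 36)
O(y, v) = 31 + v (O(y, v) = v + 31 = 31 + v)
1/(809 + O(Y(-12, -15), H(4, -14))) = 1/(809 + (31 - 1*(-14)*4)) = 1/(809 + (31 + 56)) = 1/(809 + 87) = 1/896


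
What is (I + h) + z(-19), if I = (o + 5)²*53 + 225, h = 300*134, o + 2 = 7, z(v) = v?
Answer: 45706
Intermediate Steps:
o = 5 (o = -2 + 7 = 5)
h = 40200
I = 5525 (I = (5 + 5)²*53 + 225 = 10²*53 + 225 = 100*53 + 225 = 5300 + 225 = 5525)
(I + h) + z(-19) = (5525 + 40200) - 19 = 45725 - 19 = 45706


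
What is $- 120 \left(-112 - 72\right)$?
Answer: $22080$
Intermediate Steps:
$- 120 \left(-112 - 72\right) = \left(-120\right) \left(-184\right) = 22080$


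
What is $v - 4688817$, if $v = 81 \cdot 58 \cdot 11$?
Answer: $-4637139$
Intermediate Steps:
$v = 51678$ ($v = 4698 \cdot 11 = 51678$)
$v - 4688817 = 51678 - 4688817 = -4637139$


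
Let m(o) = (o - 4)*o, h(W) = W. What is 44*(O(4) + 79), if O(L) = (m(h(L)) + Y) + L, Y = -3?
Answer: 3520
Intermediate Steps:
m(o) = o*(-4 + o) (m(o) = (-4 + o)*o = o*(-4 + o))
O(L) = -3 + L + L*(-4 + L) (O(L) = (L*(-4 + L) - 3) + L = (-3 + L*(-4 + L)) + L = -3 + L + L*(-4 + L))
44*(O(4) + 79) = 44*((-3 + 4 + 4*(-4 + 4)) + 79) = 44*((-3 + 4 + 4*0) + 79) = 44*((-3 + 4 + 0) + 79) = 44*(1 + 79) = 44*80 = 3520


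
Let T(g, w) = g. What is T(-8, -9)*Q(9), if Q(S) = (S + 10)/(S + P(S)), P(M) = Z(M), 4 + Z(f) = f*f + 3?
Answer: -152/89 ≈ -1.7079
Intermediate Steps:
Z(f) = -1 + f² (Z(f) = -4 + (f*f + 3) = -4 + (f² + 3) = -4 + (3 + f²) = -1 + f²)
P(M) = -1 + M²
Q(S) = (10 + S)/(-1 + S + S²) (Q(S) = (S + 10)/(S + (-1 + S²)) = (10 + S)/(-1 + S + S²))
T(-8, -9)*Q(9) = -8*(10 + 9)/(-1 + 9 + 9²) = -8*19/(-1 + 9 + 81) = -8*19/89 = -152/89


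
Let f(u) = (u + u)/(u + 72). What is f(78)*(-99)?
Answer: -2574/25 ≈ -102.96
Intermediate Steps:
f(u) = 2*u/(72 + u) (f(u) = (2*u)/(72 + u) = 2*u/(72 + u))
f(78)*(-99) = (2*78/(72 + 78))*(-99) = (2*78/150)*(-99) = (2*78*(1/150))*(-99) = (26/25)*(-99) = -2574/25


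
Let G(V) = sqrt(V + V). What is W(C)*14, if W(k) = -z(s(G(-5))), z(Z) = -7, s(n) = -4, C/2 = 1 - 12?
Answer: 98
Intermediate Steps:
G(V) = sqrt(2)*sqrt(V) (G(V) = sqrt(2*V) = sqrt(2)*sqrt(V))
C = -22 (C = 2*(1 - 12) = 2*(-11) = -22)
W(k) = 7 (W(k) = -1*(-7) = 7)
W(C)*14 = 7*14 = 98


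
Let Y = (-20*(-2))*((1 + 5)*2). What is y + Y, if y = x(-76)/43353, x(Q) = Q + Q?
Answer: 20809288/43353 ≈ 480.00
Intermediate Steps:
x(Q) = 2*Q
Y = 480 (Y = 40*(6*2) = 40*12 = 480)
y = -152/43353 (y = (2*(-76))/43353 = -152*1/43353 = -152/43353 ≈ -0.0035061)
y + Y = -152/43353 + 480 = 20809288/43353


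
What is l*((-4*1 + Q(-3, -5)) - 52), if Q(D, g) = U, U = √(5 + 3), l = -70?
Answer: 3920 - 140*√2 ≈ 3722.0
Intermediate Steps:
U = 2*√2 (U = √8 = 2*√2 ≈ 2.8284)
Q(D, g) = 2*√2
l*((-4*1 + Q(-3, -5)) - 52) = -70*((-4*1 + 2*√2) - 52) = -70*((-4 + 2*√2) - 52) = -70*(-56 + 2*√2) = 3920 - 140*√2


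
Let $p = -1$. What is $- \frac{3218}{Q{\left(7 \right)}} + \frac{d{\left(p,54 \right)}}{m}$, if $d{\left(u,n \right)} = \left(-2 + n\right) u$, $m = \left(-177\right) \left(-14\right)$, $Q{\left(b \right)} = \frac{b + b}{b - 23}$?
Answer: $\frac{4556662}{1239} \approx 3677.7$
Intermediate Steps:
$Q{\left(b \right)} = \frac{2 b}{-23 + b}$
$m = 2478$
$d{\left(u,n \right)} = u \left(-2 + n\right)$
$- \frac{3218}{Q{\left(7 \right)}} + \frac{d{\left(p,54 \right)}}{m} = - \frac{3218}{2 \cdot 7 \frac{1}{-23 + 7}} + \frac{\left(-1\right) \left(-2 + 54\right)}{2478} = - \frac{3218}{2 \cdot 7 \frac{1}{-16}} + \left(-1\right) 52 \cdot \frac{1}{2478} = - \frac{3218}{2 \cdot 7 \left(- \frac{1}{16}\right)} - \frac{26}{1239} = - \frac{3218}{- \frac{7}{8}} - \frac{26}{1239} = \left(-3218\right) \left(- \frac{8}{7}\right) - \frac{26}{1239} = \frac{25744}{7} - \frac{26}{1239} = \frac{4556662}{1239}$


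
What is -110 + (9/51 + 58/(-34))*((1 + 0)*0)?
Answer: -110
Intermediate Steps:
-110 + (9/51 + 58/(-34))*((1 + 0)*0) = -110 + (9*(1/51) + 58*(-1/34))*(1*0) = -110 + (3/17 - 29/17)*0 = -110 - 26/17*0 = -110 + 0 = -110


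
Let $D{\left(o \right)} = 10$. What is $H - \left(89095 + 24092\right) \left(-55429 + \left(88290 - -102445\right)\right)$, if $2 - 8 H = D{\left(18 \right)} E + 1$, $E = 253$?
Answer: $- \frac{122519044305}{8} \approx -1.5315 \cdot 10^{10}$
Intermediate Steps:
$H = - \frac{2529}{8}$ ($H = \frac{1}{4} - \frac{10 \cdot 253 + 1}{8} = \frac{1}{4} - \frac{2530 + 1}{8} = \frac{1}{4} - \frac{2531}{8} = - \frac{2529}{8} \approx -316.13$)
$H - \left(89095 + 24092\right) \left(-55429 + \left(88290 - -102445\right)\right) = - \frac{2529}{8} - \left(89095 + 24092\right) \left(-55429 + \left(88290 - -102445\right)\right) = - \frac{2529}{8} - 113187 \left(-55429 + \left(88290 + 102445\right)\right) = - \frac{2529}{8} - 113187 \left(-55429 + 190735\right) = - \frac{2529}{8} - 113187 \cdot 135306 = - \frac{2529}{8} - 15314880222 = - \frac{122519044305}{8}$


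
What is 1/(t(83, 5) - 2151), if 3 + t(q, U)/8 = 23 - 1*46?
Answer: -1/2359 ≈ -0.00042391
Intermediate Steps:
t(q, U) = -208 (t(q, U) = -24 + 8*(23 - 1*46) = -24 + 8*(23 - 46) = -24 + 8*(-23) = -24 - 184 = -208)
1/(t(83, 5) - 2151) = 1/(-208 - 2151) = 1/(-2359) = -1/2359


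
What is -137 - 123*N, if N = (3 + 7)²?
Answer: -12437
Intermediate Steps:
N = 100 (N = 10² = 100)
-137 - 123*N = -137 - 123*100 = -137 - 12300 = -12437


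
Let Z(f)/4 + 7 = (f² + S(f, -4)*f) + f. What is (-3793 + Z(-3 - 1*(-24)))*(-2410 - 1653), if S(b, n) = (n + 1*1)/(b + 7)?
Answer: 8052866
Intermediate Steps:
S(b, n) = (1 + n)/(7 + b) (S(b, n) = (n + 1)/(7 + b) = (1 + n)/(7 + b))
Z(f) = -28 + 4*f + 4*f² - 12*f/(7 + f) (Z(f) = -28 + 4*((f² + ((1 - 4)/(7 + f))*f) + f) = -28 + 4*((f² + (-3/(7 + f))*f) + f) = -28 + 4*((f² - 3*f/(7 + f)) + f) = -28 + 4*(f + f² - 3*f/(7 + f)) = -28 + (4*f + 4*f² - 12*f/(7 + f)) = -28 + 4*f + 4*f² - 12*f/(7 + f))
(-3793 + Z(-3 - 1*(-24)))*(-2410 - 1653) = (-3793 + 4*(-3*(-3 - 1*(-24)) + (7 + (-3 - 1*(-24)))*(-7 + (-3 - 1*(-24)) + (-3 - 1*(-24))²))/(7 + (-3 - 1*(-24))))*(-2410 - 1653) = (-3793 + 4*(-3*(-3 + 24) + (7 + (-3 + 24))*(-7 + (-3 + 24) + (-3 + 24)²))/(7 + (-3 + 24)))*(-4063) = (-3793 + 4*(-3*21 + (7 + 21)*(-7 + 21 + 21²))/(7 + 21))*(-4063) = (-3793 + 4*(-63 + 28*(-7 + 21 + 441))/28)*(-4063) = (-3793 + 4*(1/28)*(-63 + 28*455))*(-4063) = (-3793 + 4*(1/28)*(-63 + 12740))*(-4063) = (-3793 + 4*(1/28)*12677)*(-4063) = (-3793 + 1811)*(-4063) = -1982*(-4063) = 8052866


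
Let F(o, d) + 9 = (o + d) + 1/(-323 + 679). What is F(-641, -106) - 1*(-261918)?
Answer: 92973673/356 ≈ 2.6116e+5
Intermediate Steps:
F(o, d) = -3203/356 + d + o (F(o, d) = -9 + ((o + d) + 1/(-323 + 679)) = -9 + ((d + o) + 1/356) = -9 + (1/356 + d + o) = -3203/356 + d + o)
F(-641, -106) - 1*(-261918) = (-3203/356 - 106 - 641) - 1*(-261918) = -269135/356 + 261918 = 92973673/356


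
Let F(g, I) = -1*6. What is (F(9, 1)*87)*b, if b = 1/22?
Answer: -261/11 ≈ -23.727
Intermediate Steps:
F(g, I) = -6
b = 1/22 ≈ 0.045455
(F(9, 1)*87)*b = -6*87*(1/22) = -522*1/22 = -261/11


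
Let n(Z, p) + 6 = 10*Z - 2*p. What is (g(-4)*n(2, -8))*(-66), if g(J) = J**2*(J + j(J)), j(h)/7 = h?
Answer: 1013760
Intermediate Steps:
j(h) = 7*h
g(J) = 8*J**3 (g(J) = J**2*(J + 7*J) = J**2*(8*J) = 8*J**3)
n(Z, p) = -6 - 2*p + 10*Z (n(Z, p) = -6 + (10*Z - 2*p) = -6 + (-2*p + 10*Z) = -6 - 2*p + 10*Z)
(g(-4)*n(2, -8))*(-66) = ((8*(-4)**3)*(-6 - 2*(-8) + 10*2))*(-66) = ((8*(-64))*(-6 + 16 + 20))*(-66) = -512*30*(-66) = -15360*(-66) = 1013760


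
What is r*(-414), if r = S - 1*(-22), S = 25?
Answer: -19458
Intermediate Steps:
r = 47 (r = 25 - 1*(-22) = 25 + 22 = 47)
r*(-414) = 47*(-414) = -19458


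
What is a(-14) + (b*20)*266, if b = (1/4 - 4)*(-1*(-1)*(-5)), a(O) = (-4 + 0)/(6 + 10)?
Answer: 398999/4 ≈ 99750.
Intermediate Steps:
a(O) = -1/4 (a(O) = -4/16 = -4*1/16 = -1/4)
b = 75/4 (b = (1/4 - 4)*(1*(-5)) = -15/4*(-5) = 75/4 ≈ 18.750)
a(-14) + (b*20)*266 = -1/4 + ((75/4)*20)*266 = -1/4 + 375*266 = -1/4 + 99750 = 398999/4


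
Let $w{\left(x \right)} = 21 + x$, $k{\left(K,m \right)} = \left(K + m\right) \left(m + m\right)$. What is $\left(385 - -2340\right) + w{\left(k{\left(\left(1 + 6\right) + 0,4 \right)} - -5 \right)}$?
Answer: $2839$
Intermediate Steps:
$k{\left(K,m \right)} = 2 m \left(K + m\right)$ ($k{\left(K,m \right)} = \left(K + m\right) 2 m = 2 m \left(K + m\right)$)
$\left(385 - -2340\right) + w{\left(k{\left(\left(1 + 6\right) + 0,4 \right)} - -5 \right)} = \left(385 - -2340\right) - \left(-26 - 8 \left(\left(\left(1 + 6\right) + 0\right) + 4\right)\right) = \left(385 + 2340\right) + \left(21 + \left(2 \cdot 4 \left(\left(7 + 0\right) + 4\right) + 5\right)\right) = 2725 + \left(21 + \left(2 \cdot 4 \left(7 + 4\right) + 5\right)\right) = 2725 + \left(21 + \left(2 \cdot 4 \cdot 11 + 5\right)\right) = 2725 + \left(21 + \left(88 + 5\right)\right) = 2725 + \left(21 + 93\right) = 2725 + 114 = 2839$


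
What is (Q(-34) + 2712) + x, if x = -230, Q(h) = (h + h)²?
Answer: 7106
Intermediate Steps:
Q(h) = 4*h² (Q(h) = (2*h)² = 4*h²)
(Q(-34) + 2712) + x = (4*(-34)² + 2712) - 230 = (4*1156 + 2712) - 230 = (4624 + 2712) - 230 = 7336 - 230 = 7106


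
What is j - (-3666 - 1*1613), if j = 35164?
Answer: 40443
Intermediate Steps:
j - (-3666 - 1*1613) = 35164 - (-3666 - 1*1613) = 35164 - (-3666 - 1613) = 35164 - 1*(-5279) = 35164 + 5279 = 40443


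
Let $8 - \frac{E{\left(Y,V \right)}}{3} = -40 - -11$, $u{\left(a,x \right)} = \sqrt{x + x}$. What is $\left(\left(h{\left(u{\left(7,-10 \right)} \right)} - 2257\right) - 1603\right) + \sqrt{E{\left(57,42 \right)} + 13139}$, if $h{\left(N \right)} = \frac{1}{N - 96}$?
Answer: $- \frac{8912764}{2309} + 5 \sqrt{530} - \frac{i \sqrt{5}}{4618} \approx -3744.9 - 0.00048421 i$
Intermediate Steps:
$u{\left(a,x \right)} = \sqrt{2} \sqrt{x}$ ($u{\left(a,x \right)} = \sqrt{2 x} = \sqrt{2} \sqrt{x}$)
$h{\left(N \right)} = \frac{1}{-96 + N}$
$E{\left(Y,V \right)} = 111$ ($E{\left(Y,V \right)} = 24 - 3 \left(-40 - -11\right) = 24 - 3 \left(-40 + 11\right) = 24 - -87 = 24 + 87 = 111$)
$\left(\left(h{\left(u{\left(7,-10 \right)} \right)} - 2257\right) - 1603\right) + \sqrt{E{\left(57,42 \right)} + 13139} = \left(\left(\frac{1}{-96 + \sqrt{2} \sqrt{-10}} - 2257\right) - 1603\right) + \sqrt{111 + 13139} = \left(\left(\frac{1}{-96 + \sqrt{2} i \sqrt{10}} - 2257\right) - 1603\right) + \sqrt{13250} = \left(\left(\frac{1}{-96 + 2 i \sqrt{5}} - 2257\right) - 1603\right) + 5 \sqrt{530} = \left(\left(-2257 + \frac{1}{-96 + 2 i \sqrt{5}}\right) - 1603\right) + 5 \sqrt{530} = \left(-3860 + \frac{1}{-96 + 2 i \sqrt{5}}\right) + 5 \sqrt{530} = -3860 + \frac{1}{-96 + 2 i \sqrt{5}} + 5 \sqrt{530}$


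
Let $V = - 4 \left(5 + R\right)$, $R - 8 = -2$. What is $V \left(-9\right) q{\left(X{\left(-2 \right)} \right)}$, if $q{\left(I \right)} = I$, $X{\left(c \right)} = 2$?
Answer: $792$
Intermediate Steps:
$R = 6$ ($R = 8 - 2 = 6$)
$V = -44$ ($V = - 4 \left(5 + 6\right) = \left(-4\right) 11 = -44$)
$V \left(-9\right) q{\left(X{\left(-2 \right)} \right)} = \left(-44\right) \left(-9\right) 2 = 396 \cdot 2 = 792$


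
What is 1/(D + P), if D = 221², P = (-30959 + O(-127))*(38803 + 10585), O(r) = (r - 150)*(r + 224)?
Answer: -1/2855960423 ≈ -3.5014e-10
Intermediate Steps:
O(r) = (-150 + r)*(224 + r)
P = -2856009264 (P = (-30959 + (-33600 + (-127)² + 74*(-127)))*(38803 + 10585) = (-30959 + (-33600 + 16129 - 9398))*49388 = (-30959 - 26869)*49388 = -57828*49388 = -2856009264)
D = 48841
1/(D + P) = 1/(48841 - 2856009264) = 1/(-2855960423) = -1/2855960423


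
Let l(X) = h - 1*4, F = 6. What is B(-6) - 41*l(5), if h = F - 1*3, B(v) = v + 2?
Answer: 37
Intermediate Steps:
B(v) = 2 + v
h = 3 (h = 6 - 1*3 = 6 - 3 = 3)
l(X) = -1 (l(X) = 3 - 1*4 = 3 - 4 = -1)
B(-6) - 41*l(5) = (2 - 6) - 41*(-1) = -4 + 41 = 37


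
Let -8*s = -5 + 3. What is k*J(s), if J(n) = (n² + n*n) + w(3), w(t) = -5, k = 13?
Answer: -507/8 ≈ -63.375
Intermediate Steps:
s = ¼ (s = -(-5 + 3)/8 = -⅛*(-2) = ¼ ≈ 0.25000)
J(n) = -5 + 2*n² (J(n) = (n² + n*n) - 5 = (n² + n²) - 5 = 2*n² - 5 = -5 + 2*n²)
k*J(s) = 13*(-5 + 2*(¼)²) = 13*(-5 + 2*(1/16)) = 13*(-5 + ⅛) = 13*(-39/8) = -507/8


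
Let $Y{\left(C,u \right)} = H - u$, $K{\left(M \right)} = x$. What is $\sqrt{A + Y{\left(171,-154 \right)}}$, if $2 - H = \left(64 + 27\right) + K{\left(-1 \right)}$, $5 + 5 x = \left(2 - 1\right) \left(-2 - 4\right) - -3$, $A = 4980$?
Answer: $\frac{\sqrt{126165}}{5} \approx 71.039$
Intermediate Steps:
$x = - \frac{8}{5}$ ($x = -1 + \frac{\left(2 - 1\right) \left(-2 - 4\right) - -3}{5} = -1 + \frac{1 \left(-6\right) + 3}{5} = -1 + \frac{-6 + 3}{5} = -1 + \frac{1}{5} \left(-3\right) = -1 - \frac{3}{5} = - \frac{8}{5} \approx -1.6$)
$K{\left(M \right)} = - \frac{8}{5}$
$H = - \frac{437}{5}$ ($H = 2 - \left(\left(64 + 27\right) - \frac{8}{5}\right) = 2 - \left(91 - \frac{8}{5}\right) = 2 - \frac{447}{5} = - \frac{437}{5} \approx -87.4$)
$Y{\left(C,u \right)} = - \frac{437}{5} - u$
$\sqrt{A + Y{\left(171,-154 \right)}} = \sqrt{4980 - - \frac{333}{5}} = \sqrt{4980 + \left(- \frac{437}{5} + 154\right)} = \sqrt{4980 + \frac{333}{5}} = \sqrt{\frac{25233}{5}} = \frac{\sqrt{126165}}{5}$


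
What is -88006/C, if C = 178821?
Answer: -88006/178821 ≈ -0.49215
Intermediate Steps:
-88006/C = -88006/178821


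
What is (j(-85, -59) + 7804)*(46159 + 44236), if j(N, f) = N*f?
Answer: 1158773505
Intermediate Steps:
(j(-85, -59) + 7804)*(46159 + 44236) = (-85*(-59) + 7804)*(46159 + 44236) = (5015 + 7804)*90395 = 12819*90395 = 1158773505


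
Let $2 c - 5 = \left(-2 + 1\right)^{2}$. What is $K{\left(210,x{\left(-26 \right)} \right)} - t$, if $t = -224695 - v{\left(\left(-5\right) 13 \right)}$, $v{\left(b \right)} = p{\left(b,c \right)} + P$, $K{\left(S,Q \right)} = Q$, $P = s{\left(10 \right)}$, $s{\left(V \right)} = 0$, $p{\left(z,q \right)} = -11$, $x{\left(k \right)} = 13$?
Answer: $224697$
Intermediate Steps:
$c = 3$ ($c = \frac{5}{2} + \frac{\left(-2 + 1\right)^{2}}{2} = \frac{5}{2} + \frac{\left(-1\right)^{2}}{2} = \frac{5}{2} + \frac{1}{2} \cdot 1 = \frac{5}{2} + \frac{1}{2} = 3$)
$P = 0$
$v{\left(b \right)} = -11$ ($v{\left(b \right)} = -11 + 0 = -11$)
$t = -224684$ ($t = -224695 - -11 = -224695 + 11 = -224684$)
$K{\left(210,x{\left(-26 \right)} \right)} - t = 13 - -224684 = 13 + 224684 = 224697$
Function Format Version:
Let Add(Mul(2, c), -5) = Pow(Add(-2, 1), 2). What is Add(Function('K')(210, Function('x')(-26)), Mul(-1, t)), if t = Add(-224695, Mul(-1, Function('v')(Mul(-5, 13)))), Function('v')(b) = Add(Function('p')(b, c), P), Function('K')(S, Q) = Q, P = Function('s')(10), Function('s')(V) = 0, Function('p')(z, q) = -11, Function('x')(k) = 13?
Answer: 224697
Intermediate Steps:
c = 3 (c = Add(Rational(5, 2), Mul(Rational(1, 2), Pow(Add(-2, 1), 2))) = Add(Rational(5, 2), Mul(Rational(1, 2), Pow(-1, 2))) = Add(Rational(5, 2), Mul(Rational(1, 2), 1)) = Add(Rational(5, 2), Rational(1, 2)) = 3)
P = 0
Function('v')(b) = -11 (Function('v')(b) = Add(-11, 0) = -11)
t = -224684 (t = Add(-224695, Mul(-1, -11)) = Add(-224695, 11) = -224684)
Add(Function('K')(210, Function('x')(-26)), Mul(-1, t)) = Add(13, Mul(-1, -224684)) = Add(13, 224684) = 224697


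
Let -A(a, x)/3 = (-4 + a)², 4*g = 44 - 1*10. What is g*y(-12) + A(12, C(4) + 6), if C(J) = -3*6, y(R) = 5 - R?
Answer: -95/2 ≈ -47.500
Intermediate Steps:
C(J) = -18
g = 17/2 (g = (44 - 1*10)/4 = (44 - 10)/4 = (¼)*34 = 17/2 ≈ 8.5000)
A(a, x) = -3*(-4 + a)²
g*y(-12) + A(12, C(4) + 6) = 17*(5 - 1*(-12))/2 - 3*(-4 + 12)² = 17*(5 + 12)/2 - 3*8² = (17/2)*17 - 3*64 = 289/2 - 192 = -95/2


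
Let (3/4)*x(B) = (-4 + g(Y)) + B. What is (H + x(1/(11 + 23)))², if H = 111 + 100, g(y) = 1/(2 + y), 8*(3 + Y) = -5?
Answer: 18452233921/439569 ≈ 41978.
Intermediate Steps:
Y = -29/8 (Y = -3 + (⅛)*(-5) = -3 - 5/8 = -29/8 ≈ -3.6250)
H = 211
x(B) = -80/13 + 4*B/3 (x(B) = 4*((-4 + 1/(2 - 29/8)) + B)/3 = 4*((-4 + 1/(-13/8)) + B)/3 = 4*((-4 - 8/13) + B)/3 = 4*(-60/13 + B)/3 = -80/13 + 4*B/3)
(H + x(1/(11 + 23)))² = (211 + (-80/13 + 4/(3*(11 + 23))))² = (211 + (-80/13 + (4/3)/34))² = (211 + (-80/13 + (4/3)*(1/34)))² = (211 + (-80/13 + 2/51))² = (211 - 4054/663)² = (135839/663)² = 18452233921/439569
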